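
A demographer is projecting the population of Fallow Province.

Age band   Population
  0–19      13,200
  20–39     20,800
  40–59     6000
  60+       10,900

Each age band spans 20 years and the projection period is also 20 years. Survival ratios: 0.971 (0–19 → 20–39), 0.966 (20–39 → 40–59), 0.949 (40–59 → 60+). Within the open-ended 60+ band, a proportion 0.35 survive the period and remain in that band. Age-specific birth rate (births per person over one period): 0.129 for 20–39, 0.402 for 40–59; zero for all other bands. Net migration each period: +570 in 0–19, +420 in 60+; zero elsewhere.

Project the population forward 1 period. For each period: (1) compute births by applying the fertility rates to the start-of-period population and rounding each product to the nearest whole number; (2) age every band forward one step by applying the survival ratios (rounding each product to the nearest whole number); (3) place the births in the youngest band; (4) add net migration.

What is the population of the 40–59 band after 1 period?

20093

Period 1:
Births: 20800 × 0.129 = 2683, 6000 × 0.402 = 2412 → total 5095
20–39: 13200 × 0.971 = 12817
40–59: 20800 × 0.966 = 20093
60+: 6000 × 0.949 + 10900 × 0.35 = 5694 + 3815 = 9509
Net migration: 0–19 + 570 → 5665; 60+ + 420 → 9929
End of period: [5665, 12817, 20093, 9929]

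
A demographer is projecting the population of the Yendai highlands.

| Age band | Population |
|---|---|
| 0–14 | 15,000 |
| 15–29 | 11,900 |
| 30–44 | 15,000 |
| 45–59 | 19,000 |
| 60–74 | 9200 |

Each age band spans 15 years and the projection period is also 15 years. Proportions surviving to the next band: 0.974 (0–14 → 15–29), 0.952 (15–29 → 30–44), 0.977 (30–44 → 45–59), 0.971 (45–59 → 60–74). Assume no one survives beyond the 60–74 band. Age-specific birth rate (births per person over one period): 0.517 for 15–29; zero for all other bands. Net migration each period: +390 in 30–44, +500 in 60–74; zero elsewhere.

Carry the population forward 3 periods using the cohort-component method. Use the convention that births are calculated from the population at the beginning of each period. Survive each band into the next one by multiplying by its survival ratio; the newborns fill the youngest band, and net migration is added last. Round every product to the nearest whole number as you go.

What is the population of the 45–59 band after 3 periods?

Let group 1 be 0–14 through group 5 = 60–74.
Period 1:
Births: 11900 × 0.517 = 6152
Group 2: 15000 × 0.974 = 14610
Group 3: 11900 × 0.952 = 11329
Group 4: 15000 × 0.977 = 14655
Group 5: 19000 × 0.971 = 18449
Net migration: Group 3 + 390 → 11719; Group 5 + 500 → 18949
Giving 6152 / 14610 / 11719 / 14655 / 18949.
Period 2:
Births: 14610 × 0.517 = 7553
Group 2: 6152 × 0.974 = 5992
Group 3: 14610 × 0.952 = 13909
Group 4: 11719 × 0.977 = 11449
Group 5: 14655 × 0.971 = 14230
Net migration: Group 3 + 390 → 14299; Group 5 + 500 → 14730
Giving 7553 / 5992 / 14299 / 11449 / 14730.
Period 3:
Births: 5992 × 0.517 = 3098
Group 2: 7553 × 0.974 = 7357
Group 3: 5992 × 0.952 = 5704
Group 4: 14299 × 0.977 = 13970
Group 5: 11449 × 0.971 = 11117
Net migration: Group 3 + 390 → 6094; Group 5 + 500 → 11617
Giving 3098 / 7357 / 6094 / 13970 / 11617.

13970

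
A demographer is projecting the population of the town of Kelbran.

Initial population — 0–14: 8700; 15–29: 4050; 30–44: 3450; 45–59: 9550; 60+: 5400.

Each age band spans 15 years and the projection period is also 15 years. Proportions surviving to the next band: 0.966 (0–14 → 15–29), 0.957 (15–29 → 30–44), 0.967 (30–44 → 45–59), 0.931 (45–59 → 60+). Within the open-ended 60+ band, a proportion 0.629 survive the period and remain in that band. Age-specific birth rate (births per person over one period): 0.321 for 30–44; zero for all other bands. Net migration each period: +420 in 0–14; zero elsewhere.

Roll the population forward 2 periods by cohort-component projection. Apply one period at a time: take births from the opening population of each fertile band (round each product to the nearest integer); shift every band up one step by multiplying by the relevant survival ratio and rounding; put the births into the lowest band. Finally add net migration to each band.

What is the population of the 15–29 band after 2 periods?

1475

Numbering the groups 1..5 from youngest to oldest:
[period 1]
Births: 3450 × 0.321 = 1107
Group 2: 8700 × 0.966 = 8404
Group 3: 4050 × 0.957 = 3876
Group 4: 3450 × 0.967 = 3336
Group 5: 9550 × 0.931 + 5400 × 0.629 = 8891 + 3397 = 12288
Net migration: Group 1 + 420 → 1527
Giving 1527 / 8404 / 3876 / 3336 / 12288.
[period 2]
Births: 3876 × 0.321 = 1244
Group 2: 1527 × 0.966 = 1475
Group 3: 8404 × 0.957 = 8043
Group 4: 3876 × 0.967 = 3748
Group 5: 3336 × 0.931 + 12288 × 0.629 = 3106 + 7729 = 10835
Net migration: Group 1 + 420 → 1664
Giving 1664 / 1475 / 8043 / 3748 / 10835.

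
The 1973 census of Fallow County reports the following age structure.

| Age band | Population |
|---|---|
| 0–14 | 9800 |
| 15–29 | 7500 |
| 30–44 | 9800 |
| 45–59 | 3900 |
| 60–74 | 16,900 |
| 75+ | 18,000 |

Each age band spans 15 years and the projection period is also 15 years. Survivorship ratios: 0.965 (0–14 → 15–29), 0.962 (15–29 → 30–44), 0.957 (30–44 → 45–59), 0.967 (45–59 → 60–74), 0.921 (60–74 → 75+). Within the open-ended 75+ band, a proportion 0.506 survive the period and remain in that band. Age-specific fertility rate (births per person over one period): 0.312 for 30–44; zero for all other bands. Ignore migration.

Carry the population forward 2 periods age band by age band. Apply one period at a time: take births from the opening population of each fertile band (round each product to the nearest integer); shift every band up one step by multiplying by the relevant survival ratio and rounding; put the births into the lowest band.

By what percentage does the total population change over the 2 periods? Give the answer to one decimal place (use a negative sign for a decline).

After projecting period 1:
Births: 9800 × 0.312 = 3058
15–29: 9800 × 0.965 = 9457
30–44: 7500 × 0.962 = 7215
45–59: 9800 × 0.957 = 9379
60–74: 3900 × 0.967 = 3771
75+: 16900 × 0.921 + 18000 × 0.506 = 15565 + 9108 = 24673
Giving 3058 / 9457 / 7215 / 9379 / 3771 / 24673.
After projecting period 2:
Births: 7215 × 0.312 = 2251
15–29: 3058 × 0.965 = 2951
30–44: 9457 × 0.962 = 9098
45–59: 7215 × 0.957 = 6905
60–74: 9379 × 0.967 = 9069
75+: 3771 × 0.921 + 24673 × 0.506 = 3473 + 12485 = 15958
Giving 2251 / 2951 / 9098 / 6905 / 9069 / 15958.
Total: 65900 → 46232; change = -19668; percentage change = -29.8%

-29.8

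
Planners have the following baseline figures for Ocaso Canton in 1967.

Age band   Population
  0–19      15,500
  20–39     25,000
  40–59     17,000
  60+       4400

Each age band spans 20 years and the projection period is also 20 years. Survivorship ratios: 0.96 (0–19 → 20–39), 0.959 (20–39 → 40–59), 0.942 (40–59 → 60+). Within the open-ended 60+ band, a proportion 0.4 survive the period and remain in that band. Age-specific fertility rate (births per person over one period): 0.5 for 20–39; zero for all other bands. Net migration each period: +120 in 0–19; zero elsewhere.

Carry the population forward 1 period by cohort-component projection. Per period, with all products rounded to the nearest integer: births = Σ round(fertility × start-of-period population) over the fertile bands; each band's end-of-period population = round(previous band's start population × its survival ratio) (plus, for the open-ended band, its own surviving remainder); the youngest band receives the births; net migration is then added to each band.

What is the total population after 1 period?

69249

Numbering the groups 1..4 from youngest to oldest:
— Period 1 —
Births: 25000 × 0.5 = 12500
Group 2: 15500 × 0.96 = 14880
Group 3: 25000 × 0.959 = 23975
Group 4: 17000 × 0.942 + 4400 × 0.4 = 16014 + 1760 = 17774
Net migration: Group 1 + 120 → 12620
Population now: 0–19=12620, 20–39=14880, 40–59=23975, 60+=17774
Total after period 1: 12620 + 14880 + 23975 + 17774 = 69249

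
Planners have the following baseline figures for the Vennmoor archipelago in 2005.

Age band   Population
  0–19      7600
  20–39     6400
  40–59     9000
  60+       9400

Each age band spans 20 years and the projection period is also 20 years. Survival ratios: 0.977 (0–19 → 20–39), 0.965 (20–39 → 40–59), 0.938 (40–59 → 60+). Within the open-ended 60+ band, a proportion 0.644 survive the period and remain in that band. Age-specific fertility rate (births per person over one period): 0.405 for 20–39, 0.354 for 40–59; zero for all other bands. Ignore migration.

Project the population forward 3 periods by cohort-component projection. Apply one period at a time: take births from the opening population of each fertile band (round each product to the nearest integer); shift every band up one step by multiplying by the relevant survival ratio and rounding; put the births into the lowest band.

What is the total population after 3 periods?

Period 1.
Births: 6400 × 0.405 = 2592  |  9000 × 0.354 = 3186 → total 5778
20–39: 7600 × 0.977 = 7425
40–59: 6400 × 0.965 = 6176
60+: 9000 × 0.938 + 9400 × 0.644 = 8442 + 6054 = 14496
End of period: [5778, 7425, 6176, 14496]
Period 2.
Births: 7425 × 0.405 = 3007  |  6176 × 0.354 = 2186 → total 5193
20–39: 5778 × 0.977 = 5645
40–59: 7425 × 0.965 = 7165
60+: 6176 × 0.938 + 14496 × 0.644 = 5793 + 9335 = 15128
End of period: [5193, 5645, 7165, 15128]
Period 3.
Births: 5645 × 0.405 = 2286  |  7165 × 0.354 = 2536 → total 4822
20–39: 5193 × 0.977 = 5074
40–59: 5645 × 0.965 = 5447
60+: 7165 × 0.938 + 15128 × 0.644 = 6721 + 9742 = 16463
End of period: [4822, 5074, 5447, 16463]
Total after period 3: 4822 + 5074 + 5447 + 16463 = 31806

31806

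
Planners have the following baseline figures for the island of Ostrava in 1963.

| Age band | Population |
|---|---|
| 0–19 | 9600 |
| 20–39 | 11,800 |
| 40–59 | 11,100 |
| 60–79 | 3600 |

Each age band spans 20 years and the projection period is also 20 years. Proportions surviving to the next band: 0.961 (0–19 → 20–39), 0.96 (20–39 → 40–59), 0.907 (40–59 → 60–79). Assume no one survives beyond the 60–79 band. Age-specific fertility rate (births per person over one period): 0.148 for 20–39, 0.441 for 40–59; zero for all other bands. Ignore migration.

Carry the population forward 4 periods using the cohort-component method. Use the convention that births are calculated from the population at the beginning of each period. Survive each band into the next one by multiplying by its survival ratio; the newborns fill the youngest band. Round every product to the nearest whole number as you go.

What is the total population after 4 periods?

19694

Let group 1 be 0–19 through group 4 = 60–79.
— Period 1 —
Births: 11800 × 0.148 = 1746  |  11100 × 0.441 = 4895 — total 6641
Group 2: 9600 × 0.961 = 9226
Group 3: 11800 × 0.96 = 11328
Group 4: 11100 × 0.907 = 10068
→ [6641, 9226, 11328, 10068]
— Period 2 —
Births: 9226 × 0.148 = 1365  |  11328 × 0.441 = 4996 — total 6361
Group 2: 6641 × 0.961 = 6382
Group 3: 9226 × 0.96 = 8857
Group 4: 11328 × 0.907 = 10274
→ [6361, 6382, 8857, 10274]
— Period 3 —
Births: 6382 × 0.148 = 945  |  8857 × 0.441 = 3906 — total 4851
Group 2: 6361 × 0.961 = 6113
Group 3: 6382 × 0.96 = 6127
Group 4: 8857 × 0.907 = 8033
→ [4851, 6113, 6127, 8033]
— Period 4 —
Births: 6113 × 0.148 = 905  |  6127 × 0.441 = 2702 — total 3607
Group 2: 4851 × 0.961 = 4662
Group 3: 6113 × 0.96 = 5868
Group 4: 6127 × 0.907 = 5557
→ [3607, 4662, 5868, 5557]
Total after period 4: 3607 + 4662 + 5868 + 5557 = 19694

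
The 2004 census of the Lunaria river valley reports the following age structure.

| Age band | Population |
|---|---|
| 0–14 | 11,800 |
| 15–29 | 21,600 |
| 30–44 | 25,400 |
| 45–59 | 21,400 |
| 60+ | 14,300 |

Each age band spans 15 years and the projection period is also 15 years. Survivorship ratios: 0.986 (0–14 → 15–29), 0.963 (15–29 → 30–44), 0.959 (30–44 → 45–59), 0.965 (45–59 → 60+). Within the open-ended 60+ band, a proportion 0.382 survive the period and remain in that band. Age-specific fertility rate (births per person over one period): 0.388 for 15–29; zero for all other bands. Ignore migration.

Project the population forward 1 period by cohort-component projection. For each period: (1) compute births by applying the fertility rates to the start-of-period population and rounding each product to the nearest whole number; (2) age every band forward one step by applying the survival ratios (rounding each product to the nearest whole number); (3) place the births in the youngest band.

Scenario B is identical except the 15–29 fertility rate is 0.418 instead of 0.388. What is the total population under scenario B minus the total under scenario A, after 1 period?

Call the groups 1 to 5, youngest first.
[period 1]
Births: 21600 * 0.388 = 8381
Group 2: 11800 * 0.986 = 11635
Group 3: 21600 * 0.963 = 20801
Group 4: 25400 * 0.959 = 24359
Group 5: 21400 * 0.965 + 14300 * 0.382 = 20651 + 5463 = 26114
Giving 8381 / 11635 / 20801 / 24359 / 26114.
Scenario A total after 1 period: 91290
Scenario B projection —
[period 1]
Births: 21600 * 0.418 = 9029
Group 2: 11800 * 0.986 = 11635
Group 3: 21600 * 0.963 = 20801
Group 4: 25400 * 0.959 = 24359
Group 5: 21400 * 0.965 + 14300 * 0.382 = 20651 + 5463 = 26114
Giving 9029 / 11635 / 20801 / 24359 / 26114.
Scenario B total after 1 period: 91938
Difference B − A = 91938 − 91290 = 648

648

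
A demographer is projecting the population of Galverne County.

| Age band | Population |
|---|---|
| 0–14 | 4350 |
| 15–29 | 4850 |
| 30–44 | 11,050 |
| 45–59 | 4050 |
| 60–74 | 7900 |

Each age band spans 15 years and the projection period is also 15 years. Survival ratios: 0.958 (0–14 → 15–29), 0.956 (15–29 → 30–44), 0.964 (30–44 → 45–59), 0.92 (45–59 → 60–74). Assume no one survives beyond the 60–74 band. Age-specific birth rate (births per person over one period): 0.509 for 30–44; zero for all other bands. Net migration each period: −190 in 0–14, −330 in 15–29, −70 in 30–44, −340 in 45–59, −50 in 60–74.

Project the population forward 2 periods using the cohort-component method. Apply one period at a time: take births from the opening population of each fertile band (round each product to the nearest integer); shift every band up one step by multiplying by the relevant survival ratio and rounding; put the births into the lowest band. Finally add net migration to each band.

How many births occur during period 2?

2325

[period 1]
Births: 11050 × 0.509 = 5624
15–29: 4350 × 0.958 = 4167
30–44: 4850 × 0.956 = 4637
45–59: 11050 × 0.964 = 10652
60–74: 4050 × 0.92 = 3726
Net migration: 0–14 − 190 → 5434; 15–29 − 330 → 3837; 30–44 − 70 → 4567; 45–59 − 340 → 10312; 60–74 − 50 → 3676
End of period: [5434, 3837, 4567, 10312, 3676]
[period 2]
Births: 4567 × 0.509 = 2325
15–29: 5434 × 0.958 = 5206
30–44: 3837 × 0.956 = 3668
45–59: 4567 × 0.964 = 4403
60–74: 10312 × 0.92 = 9487
Net migration: 0–14 − 190 → 2135; 15–29 − 330 → 4876; 30–44 − 70 → 3598; 45–59 − 340 → 4063; 60–74 − 50 → 9437
End of period: [2135, 4876, 3598, 4063, 9437]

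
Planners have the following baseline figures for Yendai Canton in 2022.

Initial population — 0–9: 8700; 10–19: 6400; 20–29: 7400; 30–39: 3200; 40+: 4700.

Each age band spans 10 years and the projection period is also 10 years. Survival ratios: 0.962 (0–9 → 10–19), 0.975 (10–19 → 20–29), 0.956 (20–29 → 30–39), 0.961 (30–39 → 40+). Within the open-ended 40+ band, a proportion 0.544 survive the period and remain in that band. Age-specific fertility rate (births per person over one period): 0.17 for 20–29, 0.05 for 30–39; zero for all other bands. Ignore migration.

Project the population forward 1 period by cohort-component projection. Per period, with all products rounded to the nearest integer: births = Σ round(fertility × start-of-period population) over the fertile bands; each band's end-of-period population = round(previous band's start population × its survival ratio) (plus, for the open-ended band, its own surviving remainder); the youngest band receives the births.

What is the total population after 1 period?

Period 1:
Births: 7400 × 0.17 = 1258 ; 3200 × 0.05 = 160 → 1418
10–19: 8700 × 0.962 = 8369
20–29: 6400 × 0.975 = 6240
30–39: 7400 × 0.956 = 7074
40+: 3200 × 0.961 + 4700 × 0.544 = 3075 + 2557 = 5632
Population now: 0–9=1418, 10–19=8369, 20–29=6240, 30–39=7074, 40+=5632
Total after period 1: 1418 + 8369 + 6240 + 7074 + 5632 = 28733

28733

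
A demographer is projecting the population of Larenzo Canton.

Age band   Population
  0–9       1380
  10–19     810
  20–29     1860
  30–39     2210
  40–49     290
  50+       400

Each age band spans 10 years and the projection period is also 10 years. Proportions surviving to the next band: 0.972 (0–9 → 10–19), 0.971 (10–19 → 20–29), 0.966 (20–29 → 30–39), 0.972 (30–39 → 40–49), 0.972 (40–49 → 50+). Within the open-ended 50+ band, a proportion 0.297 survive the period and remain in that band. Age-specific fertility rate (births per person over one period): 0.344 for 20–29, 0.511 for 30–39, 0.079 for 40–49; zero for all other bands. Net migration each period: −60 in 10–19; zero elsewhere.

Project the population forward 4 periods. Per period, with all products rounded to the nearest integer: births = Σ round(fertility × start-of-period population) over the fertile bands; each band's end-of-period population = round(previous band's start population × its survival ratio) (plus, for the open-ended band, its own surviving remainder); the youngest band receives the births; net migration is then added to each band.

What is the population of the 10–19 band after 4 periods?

(Bands numbered youngest = 1 to oldest = 6.)
[period 1]
Births: 1860 × 0.344 = 640  |  2210 × 0.511 = 1129  |  290 × 0.079 = 23 ⇒ total 1792
Band 2: 1380 × 0.972 = 1341
Band 3: 810 × 0.971 = 787
Band 4: 1860 × 0.966 = 1797
Band 5: 2210 × 0.972 = 2148
Band 6: 290 × 0.972 + 400 × 0.297 = 282 + 119 = 401
Net migration: Band 2 − 60 → 1281
→ [1792, 1281, 787, 1797, 2148, 401]
[period 2]
Births: 787 × 0.344 = 271  |  1797 × 0.511 = 918  |  2148 × 0.079 = 170 ⇒ total 1359
Band 2: 1792 × 0.972 = 1742
Band 3: 1281 × 0.971 = 1244
Band 4: 787 × 0.966 = 760
Band 5: 1797 × 0.972 = 1747
Band 6: 2148 × 0.972 + 401 × 0.297 = 2088 + 119 = 2207
Net migration: Band 2 − 60 → 1682
→ [1359, 1682, 1244, 760, 1747, 2207]
[period 3]
Births: 1244 × 0.344 = 428  |  760 × 0.511 = 388  |  1747 × 0.079 = 138 ⇒ total 954
Band 2: 1359 × 0.972 = 1321
Band 3: 1682 × 0.971 = 1633
Band 4: 1244 × 0.966 = 1202
Band 5: 760 × 0.972 = 739
Band 6: 1747 × 0.972 + 2207 × 0.297 = 1698 + 655 = 2353
Net migration: Band 2 − 60 → 1261
→ [954, 1261, 1633, 1202, 739, 2353]
[period 4]
Births: 1633 × 0.344 = 562  |  1202 × 0.511 = 614  |  739 × 0.079 = 58 ⇒ total 1234
Band 2: 954 × 0.972 = 927
Band 3: 1261 × 0.971 = 1224
Band 4: 1633 × 0.966 = 1577
Band 5: 1202 × 0.972 = 1168
Band 6: 739 × 0.972 + 2353 × 0.297 = 718 + 699 = 1417
Net migration: Band 2 − 60 → 867
→ [1234, 867, 1224, 1577, 1168, 1417]

867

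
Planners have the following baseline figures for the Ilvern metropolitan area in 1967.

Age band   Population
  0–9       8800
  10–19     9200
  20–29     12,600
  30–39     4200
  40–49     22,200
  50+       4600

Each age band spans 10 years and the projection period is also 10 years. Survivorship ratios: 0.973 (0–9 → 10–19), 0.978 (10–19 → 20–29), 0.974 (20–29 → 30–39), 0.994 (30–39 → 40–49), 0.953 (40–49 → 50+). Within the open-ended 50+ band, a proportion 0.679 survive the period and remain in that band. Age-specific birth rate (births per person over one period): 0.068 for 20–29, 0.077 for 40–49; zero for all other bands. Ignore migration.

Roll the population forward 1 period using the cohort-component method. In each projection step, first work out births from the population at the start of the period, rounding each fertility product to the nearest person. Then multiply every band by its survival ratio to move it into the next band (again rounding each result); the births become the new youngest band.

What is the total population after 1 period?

60853

(Groups numbered youngest = 1 to oldest = 6.)
— Period 1 —
Births: 12600 × 0.068 = 857 ; 22200 × 0.077 = 1709 → 2566
Group 2: 8800 × 0.973 = 8562
Group 3: 9200 × 0.978 = 8998
Group 4: 12600 × 0.974 = 12272
Group 5: 4200 × 0.994 = 4175
Group 6: 22200 × 0.953 + 4600 × 0.679 = 21157 + 3123 = 24280
→ [2566, 8562, 8998, 12272, 4175, 24280]
Total after period 1: 2566 + 8562 + 8998 + 12272 + 4175 + 24280 = 60853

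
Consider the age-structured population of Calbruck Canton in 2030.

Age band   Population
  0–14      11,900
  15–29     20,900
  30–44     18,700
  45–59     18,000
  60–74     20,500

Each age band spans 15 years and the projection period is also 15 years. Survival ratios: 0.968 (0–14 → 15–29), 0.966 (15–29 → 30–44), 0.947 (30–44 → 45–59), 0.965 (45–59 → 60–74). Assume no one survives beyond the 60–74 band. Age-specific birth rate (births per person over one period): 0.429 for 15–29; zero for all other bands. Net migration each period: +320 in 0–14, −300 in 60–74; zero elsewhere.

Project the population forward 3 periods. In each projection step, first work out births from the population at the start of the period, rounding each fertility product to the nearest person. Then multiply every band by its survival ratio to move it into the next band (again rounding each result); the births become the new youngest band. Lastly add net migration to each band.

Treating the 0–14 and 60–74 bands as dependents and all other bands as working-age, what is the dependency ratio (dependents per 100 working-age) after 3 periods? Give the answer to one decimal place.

After projecting period 1:
Births: 20900 × 0.429 = 8966
15–29: 11900 × 0.968 = 11519
30–44: 20900 × 0.966 = 20189
45–59: 18700 × 0.947 = 17709
60–74: 18000 × 0.965 = 17370
Net migration: 0–14 + 320 → 9286; 60–74 − 300 → 17070
→ [9286, 11519, 20189, 17709, 17070]
After projecting period 2:
Births: 11519 × 0.429 = 4942
15–29: 9286 × 0.968 = 8989
30–44: 11519 × 0.966 = 11127
45–59: 20189 × 0.947 = 19119
60–74: 17709 × 0.965 = 17089
Net migration: 0–14 + 320 → 5262; 60–74 − 300 → 16789
→ [5262, 8989, 11127, 19119, 16789]
After projecting period 3:
Births: 8989 × 0.429 = 3856
15–29: 5262 × 0.968 = 5094
30–44: 8989 × 0.966 = 8683
45–59: 11127 × 0.947 = 10537
60–74: 19119 × 0.965 = 18450
Net migration: 0–14 + 320 → 4176; 60–74 − 300 → 18150
→ [4176, 5094, 8683, 10537, 18150]
Dependents (band 0–14 + band 60–74) = 4176 + 18150 = 22326; working-age = 24314; ratio = 22326/24314 × 100 = 91.8

91.8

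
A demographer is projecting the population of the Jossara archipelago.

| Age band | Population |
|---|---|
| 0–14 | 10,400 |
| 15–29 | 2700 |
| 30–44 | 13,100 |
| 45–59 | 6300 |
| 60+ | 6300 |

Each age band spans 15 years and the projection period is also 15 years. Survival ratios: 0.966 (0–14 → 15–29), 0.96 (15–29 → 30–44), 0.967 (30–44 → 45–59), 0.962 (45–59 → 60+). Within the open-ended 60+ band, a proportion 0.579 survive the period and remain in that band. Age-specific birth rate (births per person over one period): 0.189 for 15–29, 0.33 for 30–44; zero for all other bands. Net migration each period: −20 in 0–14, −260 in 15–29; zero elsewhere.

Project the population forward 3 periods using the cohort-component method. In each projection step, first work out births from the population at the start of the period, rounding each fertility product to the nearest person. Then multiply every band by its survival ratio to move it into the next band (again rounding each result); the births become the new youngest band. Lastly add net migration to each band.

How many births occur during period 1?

[period 1]
Births: 2700 × 0.189 = 510  |  13100 × 0.33 = 4323 ⇒ total 4833
15–29: 10400 × 0.966 = 10046
30–44: 2700 × 0.96 = 2592
45–59: 13100 × 0.967 = 12668
60+: 6300 × 0.962 + 6300 × 0.579 = 6061 + 3648 = 9709
Net migration: 0–14 − 20 → 4813; 15–29 − 260 → 9786
Population now: 0–14=4813, 15–29=9786, 30–44=2592, 45–59=12668, 60+=9709

4833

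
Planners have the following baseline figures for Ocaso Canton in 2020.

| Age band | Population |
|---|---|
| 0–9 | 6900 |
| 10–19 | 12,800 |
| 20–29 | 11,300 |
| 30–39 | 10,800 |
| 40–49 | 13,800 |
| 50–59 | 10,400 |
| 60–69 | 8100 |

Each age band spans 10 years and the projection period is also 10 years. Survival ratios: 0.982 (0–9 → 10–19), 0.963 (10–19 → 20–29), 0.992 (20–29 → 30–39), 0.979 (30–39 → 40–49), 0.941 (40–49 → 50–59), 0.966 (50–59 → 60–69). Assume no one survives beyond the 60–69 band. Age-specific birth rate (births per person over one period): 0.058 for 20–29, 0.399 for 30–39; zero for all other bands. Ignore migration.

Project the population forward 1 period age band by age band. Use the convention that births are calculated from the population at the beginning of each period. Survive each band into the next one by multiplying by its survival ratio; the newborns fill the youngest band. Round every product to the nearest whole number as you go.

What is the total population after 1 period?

Period 1.
Births: 11300 * 0.058 = 655, 10800 * 0.399 = 4309 ⇒ total 4964
10–19: 6900 * 0.982 = 6776
20–29: 12800 * 0.963 = 12326
30–39: 11300 * 0.992 = 11210
40–49: 10800 * 0.979 = 10573
50–59: 13800 * 0.941 = 12986
60–69: 10400 * 0.966 = 10046
End of period: [4964, 6776, 12326, 11210, 10573, 12986, 10046]
Total after period 1: 4964 + 6776 + 12326 + 11210 + 10573 + 12986 + 10046 = 68881

68881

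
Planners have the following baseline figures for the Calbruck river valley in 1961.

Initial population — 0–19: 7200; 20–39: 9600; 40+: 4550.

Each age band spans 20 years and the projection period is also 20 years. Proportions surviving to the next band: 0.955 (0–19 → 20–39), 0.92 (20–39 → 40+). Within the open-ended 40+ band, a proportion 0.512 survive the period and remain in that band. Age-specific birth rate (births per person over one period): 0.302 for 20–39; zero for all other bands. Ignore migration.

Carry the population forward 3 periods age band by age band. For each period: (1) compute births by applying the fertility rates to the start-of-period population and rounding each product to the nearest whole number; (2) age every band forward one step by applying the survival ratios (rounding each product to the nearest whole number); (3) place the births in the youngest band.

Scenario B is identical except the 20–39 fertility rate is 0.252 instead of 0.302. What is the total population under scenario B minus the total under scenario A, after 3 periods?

-1005

Let group 1 be 0–19 through group 3 = 40+.
Period 1:
Births: 9600 × 0.302 = 2899
Group 2: 7200 × 0.955 = 6876
Group 3: 9600 × 0.92 + 4550 × 0.512 = 8832 + 2330 = 11162
Population now: 0–19=2899, 20–39=6876, 40+=11162
Period 2:
Births: 6876 × 0.302 = 2077
Group 2: 2899 × 0.955 = 2769
Group 3: 6876 × 0.92 + 11162 × 0.512 = 6326 + 5715 = 12041
Population now: 0–19=2077, 20–39=2769, 40+=12041
Period 3:
Births: 2769 × 0.302 = 836
Group 2: 2077 × 0.955 = 1984
Group 3: 2769 × 0.92 + 12041 × 0.512 = 2547 + 6165 = 8712
Population now: 0–19=836, 20–39=1984, 40+=8712
Scenario A total after 3 periods: 11532
Scenario B projection —
Period 1:
Births: 9600 × 0.252 = 2419
Group 2: 7200 × 0.955 = 6876
Group 3: 9600 × 0.92 + 4550 × 0.512 = 8832 + 2330 = 11162
Population now: 0–19=2419, 20–39=6876, 40+=11162
Period 2:
Births: 6876 × 0.252 = 1733
Group 2: 2419 × 0.955 = 2310
Group 3: 6876 × 0.92 + 11162 × 0.512 = 6326 + 5715 = 12041
Population now: 0–19=1733, 20–39=2310, 40+=12041
Period 3:
Births: 2310 × 0.252 = 582
Group 2: 1733 × 0.955 = 1655
Group 3: 2310 × 0.92 + 12041 × 0.512 = 2125 + 6165 = 8290
Population now: 0–19=582, 20–39=1655, 40+=8290
Scenario B total after 3 periods: 10527
Difference B − A = 10527 − 11532 = -1005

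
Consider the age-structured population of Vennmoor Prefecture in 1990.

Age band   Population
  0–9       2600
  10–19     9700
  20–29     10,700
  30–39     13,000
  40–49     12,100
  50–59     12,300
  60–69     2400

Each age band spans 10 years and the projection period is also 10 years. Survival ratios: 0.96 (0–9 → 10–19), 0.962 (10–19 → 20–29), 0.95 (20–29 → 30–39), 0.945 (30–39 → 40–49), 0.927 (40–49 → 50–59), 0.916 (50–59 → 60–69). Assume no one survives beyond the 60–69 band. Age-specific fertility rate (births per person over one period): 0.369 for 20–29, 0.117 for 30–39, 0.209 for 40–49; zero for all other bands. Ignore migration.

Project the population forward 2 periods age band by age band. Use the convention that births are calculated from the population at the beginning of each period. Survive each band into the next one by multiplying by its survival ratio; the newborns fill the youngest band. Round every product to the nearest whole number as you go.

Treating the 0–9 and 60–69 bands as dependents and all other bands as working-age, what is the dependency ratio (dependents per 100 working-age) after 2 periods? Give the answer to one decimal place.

43.8

After projecting period 1:
Births: 10700 × 0.369 = 3948  |  13000 × 0.117 = 1521  |  12100 × 0.209 = 2529 → 7998
10–19: 2600 × 0.96 = 2496
20–29: 9700 × 0.962 = 9331
30–39: 10700 × 0.95 = 10165
40–49: 13000 × 0.945 = 12285
50–59: 12100 × 0.927 = 11217
60–69: 12300 × 0.916 = 11267
Giving 7998 / 2496 / 9331 / 10165 / 12285 / 11217 / 11267.
After projecting period 2:
Births: 9331 × 0.369 = 3443  |  10165 × 0.117 = 1189  |  12285 × 0.209 = 2568 → 7200
10–19: 7998 × 0.96 = 7678
20–29: 2496 × 0.962 = 2401
30–39: 9331 × 0.95 = 8864
40–49: 10165 × 0.945 = 9606
50–59: 12285 × 0.927 = 11388
60–69: 11217 × 0.916 = 10275
Giving 7200 / 7678 / 2401 / 8864 / 9606 / 11388 / 10275.
Dependents (band 0–9 + band 60–69) = 7200 + 10275 = 17475; working-age = 39937; ratio = 17475/39937 × 100 = 43.8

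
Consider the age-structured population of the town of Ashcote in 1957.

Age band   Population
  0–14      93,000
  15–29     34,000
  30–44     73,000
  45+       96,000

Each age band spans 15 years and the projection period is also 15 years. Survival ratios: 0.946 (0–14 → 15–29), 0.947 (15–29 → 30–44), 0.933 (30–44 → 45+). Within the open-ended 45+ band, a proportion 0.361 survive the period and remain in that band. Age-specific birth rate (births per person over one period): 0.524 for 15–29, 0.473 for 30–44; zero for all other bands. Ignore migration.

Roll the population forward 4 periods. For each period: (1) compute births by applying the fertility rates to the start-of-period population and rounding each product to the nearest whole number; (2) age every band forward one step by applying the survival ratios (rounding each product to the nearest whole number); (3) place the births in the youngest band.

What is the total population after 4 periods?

[period 1]
Births: 34000 * 0.524 = 17816  |  73000 * 0.473 = 34529 → 52345
15–29: 93000 * 0.946 = 87978
30–44: 34000 * 0.947 = 32198
45+: 73000 * 0.933 + 96000 * 0.361 = 68109 + 34656 = 102765
End of period: [52345, 87978, 32198, 102765]
[period 2]
Births: 87978 * 0.524 = 46100  |  32198 * 0.473 = 15230 → 61330
15–29: 52345 * 0.946 = 49518
30–44: 87978 * 0.947 = 83315
45+: 32198 * 0.933 + 102765 * 0.361 = 30041 + 37098 = 67139
End of period: [61330, 49518, 83315, 67139]
[period 3]
Births: 49518 * 0.524 = 25947  |  83315 * 0.473 = 39408 → 65355
15–29: 61330 * 0.946 = 58018
30–44: 49518 * 0.947 = 46894
45+: 83315 * 0.933 + 67139 * 0.361 = 77733 + 24237 = 101970
End of period: [65355, 58018, 46894, 101970]
[period 4]
Births: 58018 * 0.524 = 30401  |  46894 * 0.473 = 22181 → 52582
15–29: 65355 * 0.946 = 61826
30–44: 58018 * 0.947 = 54943
45+: 46894 * 0.933 + 101970 * 0.361 = 43752 + 36811 = 80563
End of period: [52582, 61826, 54943, 80563]
Total after period 4: 52582 + 61826 + 54943 + 80563 = 249914

249914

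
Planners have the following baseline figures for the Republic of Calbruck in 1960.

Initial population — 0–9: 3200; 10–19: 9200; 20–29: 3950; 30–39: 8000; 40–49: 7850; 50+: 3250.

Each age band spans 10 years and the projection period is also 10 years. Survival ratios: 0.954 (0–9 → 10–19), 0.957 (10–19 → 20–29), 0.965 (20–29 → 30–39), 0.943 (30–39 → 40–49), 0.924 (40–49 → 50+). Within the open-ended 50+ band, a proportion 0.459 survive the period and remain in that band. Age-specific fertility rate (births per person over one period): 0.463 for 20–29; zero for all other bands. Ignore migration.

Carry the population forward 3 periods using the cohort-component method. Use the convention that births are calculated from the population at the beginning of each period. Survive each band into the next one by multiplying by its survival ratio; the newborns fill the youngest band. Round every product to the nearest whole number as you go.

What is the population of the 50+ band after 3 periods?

8364

(Groups numbered youngest = 1 to oldest = 6.)
[period 1]
Births: 3950 × 0.463 = 1829
Group 2: 3200 × 0.954 = 3053
Group 3: 9200 × 0.957 = 8804
Group 4: 3950 × 0.965 = 3812
Group 5: 8000 × 0.943 = 7544
Group 6: 7850 × 0.924 + 3250 × 0.459 = 7253 + 1492 = 8745
→ [1829, 3053, 8804, 3812, 7544, 8745]
[period 2]
Births: 8804 × 0.463 = 4076
Group 2: 1829 × 0.954 = 1745
Group 3: 3053 × 0.957 = 2922
Group 4: 8804 × 0.965 = 8496
Group 5: 3812 × 0.943 = 3595
Group 6: 7544 × 0.924 + 8745 × 0.459 = 6971 + 4014 = 10985
→ [4076, 1745, 2922, 8496, 3595, 10985]
[period 3]
Births: 2922 × 0.463 = 1353
Group 2: 4076 × 0.954 = 3889
Group 3: 1745 × 0.957 = 1670
Group 4: 2922 × 0.965 = 2820
Group 5: 8496 × 0.943 = 8012
Group 6: 3595 × 0.924 + 10985 × 0.459 = 3322 + 5042 = 8364
→ [1353, 3889, 1670, 2820, 8012, 8364]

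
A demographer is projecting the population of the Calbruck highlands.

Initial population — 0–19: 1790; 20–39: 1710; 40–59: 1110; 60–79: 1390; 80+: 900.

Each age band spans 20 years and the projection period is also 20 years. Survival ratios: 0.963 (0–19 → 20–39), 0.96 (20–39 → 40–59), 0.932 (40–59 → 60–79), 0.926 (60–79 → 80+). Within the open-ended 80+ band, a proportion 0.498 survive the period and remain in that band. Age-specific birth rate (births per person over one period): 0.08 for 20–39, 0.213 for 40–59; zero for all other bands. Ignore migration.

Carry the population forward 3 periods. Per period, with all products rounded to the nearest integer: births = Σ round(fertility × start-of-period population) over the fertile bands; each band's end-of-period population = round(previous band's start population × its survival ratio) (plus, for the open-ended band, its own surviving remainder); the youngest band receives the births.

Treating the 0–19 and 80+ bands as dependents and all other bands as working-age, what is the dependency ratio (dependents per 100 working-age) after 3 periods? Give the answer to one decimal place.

(Bands numbered youngest = 1 to oldest = 5.)
Period 1:
Births: 1710 × 0.08 = 137 ; 1110 × 0.213 = 236 ⇒ total 373
Band 2: 1790 × 0.963 = 1724
Band 3: 1710 × 0.96 = 1642
Band 4: 1110 × 0.932 = 1035
Band 5: 1390 × 0.926 + 900 × 0.498 = 1287 + 448 = 1735
→ [373, 1724, 1642, 1035, 1735]
Period 2:
Births: 1724 × 0.08 = 138 ; 1642 × 0.213 = 350 ⇒ total 488
Band 2: 373 × 0.963 = 359
Band 3: 1724 × 0.96 = 1655
Band 4: 1642 × 0.932 = 1530
Band 5: 1035 × 0.926 + 1735 × 0.498 = 958 + 864 = 1822
→ [488, 359, 1655, 1530, 1822]
Period 3:
Births: 359 × 0.08 = 29 ; 1655 × 0.213 = 353 ⇒ total 382
Band 2: 488 × 0.963 = 470
Band 3: 359 × 0.96 = 345
Band 4: 1655 × 0.932 = 1542
Band 5: 1530 × 0.926 + 1822 × 0.498 = 1417 + 907 = 2324
→ [382, 470, 345, 1542, 2324]
Dependents (band 0–19 + band 80+) = 382 + 2324 = 2706; working-age = 2357; ratio = 2706/2357 × 100 = 114.8

114.8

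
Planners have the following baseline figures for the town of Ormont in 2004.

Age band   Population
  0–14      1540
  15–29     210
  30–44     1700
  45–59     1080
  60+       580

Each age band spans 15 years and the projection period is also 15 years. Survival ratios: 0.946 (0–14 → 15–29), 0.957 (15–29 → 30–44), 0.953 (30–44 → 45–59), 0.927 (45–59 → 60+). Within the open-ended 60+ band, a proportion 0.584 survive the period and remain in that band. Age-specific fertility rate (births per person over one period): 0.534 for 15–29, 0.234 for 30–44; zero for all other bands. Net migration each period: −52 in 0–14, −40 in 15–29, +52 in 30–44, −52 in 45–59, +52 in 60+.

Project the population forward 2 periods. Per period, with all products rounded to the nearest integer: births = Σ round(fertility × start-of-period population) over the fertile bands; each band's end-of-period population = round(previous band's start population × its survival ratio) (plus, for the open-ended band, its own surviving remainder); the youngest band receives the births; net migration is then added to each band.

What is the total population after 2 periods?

(Bands numbered youngest = 1 to oldest = 5.)
After projecting period 1:
Births: 210 × 0.534 = 112  |  1700 × 0.234 = 398 ⇒ total 510
Band 2: 1540 × 0.946 = 1457
Band 3: 210 × 0.957 = 201
Band 4: 1700 × 0.953 = 1620
Band 5: 1080 × 0.927 + 580 × 0.584 = 1001 + 339 = 1340
Net migration: Band 1 − 52 → 458; Band 2 − 40 → 1417; Band 3 + 52 → 253; Band 4 − 52 → 1568; Band 5 + 52 → 1392
Giving 458 / 1417 / 253 / 1568 / 1392.
After projecting period 2:
Births: 1417 × 0.534 = 757  |  253 × 0.234 = 59 ⇒ total 816
Band 2: 458 × 0.946 = 433
Band 3: 1417 × 0.957 = 1356
Band 4: 253 × 0.953 = 241
Band 5: 1568 × 0.927 + 1392 × 0.584 = 1454 + 813 = 2267
Net migration: Band 1 − 52 → 764; Band 2 − 40 → 393; Band 3 + 52 → 1408; Band 4 − 52 → 189; Band 5 + 52 → 2319
Giving 764 / 393 / 1408 / 189 / 2319.
Total after period 2: 764 + 393 + 1408 + 189 + 2319 = 5073

5073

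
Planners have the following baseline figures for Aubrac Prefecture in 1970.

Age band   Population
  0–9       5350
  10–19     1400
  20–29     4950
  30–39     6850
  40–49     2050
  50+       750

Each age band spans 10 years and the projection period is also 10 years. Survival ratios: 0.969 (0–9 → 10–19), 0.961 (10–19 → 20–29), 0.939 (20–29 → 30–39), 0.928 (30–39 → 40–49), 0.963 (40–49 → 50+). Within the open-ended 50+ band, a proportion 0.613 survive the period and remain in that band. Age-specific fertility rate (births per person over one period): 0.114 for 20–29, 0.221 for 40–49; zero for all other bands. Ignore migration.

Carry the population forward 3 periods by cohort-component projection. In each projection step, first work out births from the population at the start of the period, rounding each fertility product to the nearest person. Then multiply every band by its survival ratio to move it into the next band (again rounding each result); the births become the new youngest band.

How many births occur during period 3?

1521

After projecting period 1:
Births: 4950 × 0.114 = 564  |  2050 × 0.221 = 453 ⇒ total 1017
10–19: 5350 × 0.969 = 5184
20–29: 1400 × 0.961 = 1345
30–39: 4950 × 0.939 = 4648
40–49: 6850 × 0.928 = 6357
50+: 2050 × 0.963 + 750 × 0.613 = 1974 + 460 = 2434
Population now: 0–9=1017, 10–19=5184, 20–29=1345, 30–39=4648, 40–49=6357, 50+=2434
After projecting period 2:
Births: 1345 × 0.114 = 153  |  6357 × 0.221 = 1405 ⇒ total 1558
10–19: 1017 × 0.969 = 985
20–29: 5184 × 0.961 = 4982
30–39: 1345 × 0.939 = 1263
40–49: 4648 × 0.928 = 4313
50+: 6357 × 0.963 + 2434 × 0.613 = 6122 + 1492 = 7614
Population now: 0–9=1558, 10–19=985, 20–29=4982, 30–39=1263, 40–49=4313, 50+=7614
After projecting period 3:
Births: 4982 × 0.114 = 568  |  4313 × 0.221 = 953 ⇒ total 1521
10–19: 1558 × 0.969 = 1510
20–29: 985 × 0.961 = 947
30–39: 4982 × 0.939 = 4678
40–49: 1263 × 0.928 = 1172
50+: 4313 × 0.963 + 7614 × 0.613 = 4153 + 4667 = 8820
Population now: 0–9=1521, 10–19=1510, 20–29=947, 30–39=4678, 40–49=1172, 50+=8820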